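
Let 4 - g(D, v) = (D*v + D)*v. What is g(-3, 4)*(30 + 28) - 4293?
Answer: -581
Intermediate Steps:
g(D, v) = 4 - v*(D + D*v) (g(D, v) = 4 - (D*v + D)*v = 4 - (D + D*v)*v = 4 - v*(D + D*v))
g(-3, 4)*(30 + 28) - 4293 = (4 - 1*(-3)*4 - 1*(-3)*4**2)*(30 + 28) - 4293 = (4 + 12 - 1*(-3)*16)*58 - 4293 = (4 + 12 + 48)*58 - 4293 = 64*58 - 4293 = 3712 - 4293 = -581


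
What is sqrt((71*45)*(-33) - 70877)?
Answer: 2*I*sqrt(44078) ≈ 419.9*I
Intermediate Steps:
sqrt((71*45)*(-33) - 70877) = sqrt(3195*(-33) - 70877) = sqrt(-105435 - 70877) = sqrt(-176312) = 2*I*sqrt(44078)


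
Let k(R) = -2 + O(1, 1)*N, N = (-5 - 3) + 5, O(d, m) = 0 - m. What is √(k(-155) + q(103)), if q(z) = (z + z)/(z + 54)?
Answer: 11*√471/157 ≈ 1.5206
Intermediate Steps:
O(d, m) = -m
N = -3 (N = -8 + 5 = -3)
q(z) = 2*z/(54 + z) (q(z) = (2*z)/(54 + z) = 2*z/(54 + z))
k(R) = 1 (k(R) = -2 - 1*1*(-3) = -2 - 1*(-3) = -2 + 3 = 1)
√(k(-155) + q(103)) = √(1 + 2*103/(54 + 103)) = √(1 + 2*103/157) = √(1 + 2*103*(1/157)) = √(1 + 206/157) = √(363/157) = 11*√471/157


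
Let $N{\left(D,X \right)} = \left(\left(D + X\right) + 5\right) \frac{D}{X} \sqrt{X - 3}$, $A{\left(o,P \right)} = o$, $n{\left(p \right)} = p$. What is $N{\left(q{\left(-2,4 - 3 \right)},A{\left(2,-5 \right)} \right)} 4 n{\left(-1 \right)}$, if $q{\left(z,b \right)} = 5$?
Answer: $- 120 i \approx - 120.0 i$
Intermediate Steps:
$N{\left(D,X \right)} = \frac{D \sqrt{-3 + X} \left(5 + D + X\right)}{X}$ ($N{\left(D,X \right)} = \left(5 + D + X\right) \frac{D}{X} \sqrt{-3 + X} = \frac{D \left(5 + D + X\right)}{X} \sqrt{-3 + X} = \frac{D \sqrt{-3 + X} \left(5 + D + X\right)}{X}$)
$N{\left(q{\left(-2,4 - 3 \right)},A{\left(2,-5 \right)} \right)} 4 n{\left(-1 \right)} = \frac{5 \sqrt{-3 + 2} \left(5 + 5 + 2\right)}{2} \cdot 4 \left(-1\right) = 5 \cdot \frac{1}{2} \sqrt{-1} \cdot 12 \cdot 4 \left(-1\right) = 5 \cdot \frac{1}{2} i 12 \cdot 4 \left(-1\right) = 30 i 4 \left(-1\right) = 120 i \left(-1\right) = - 120 i$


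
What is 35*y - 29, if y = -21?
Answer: -764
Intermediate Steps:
35*y - 29 = 35*(-21) - 29 = -735 - 29 = -764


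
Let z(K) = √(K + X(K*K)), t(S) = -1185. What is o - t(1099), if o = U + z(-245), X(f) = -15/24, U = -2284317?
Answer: -2283132 + I*√3930/4 ≈ -2.2831e+6 + 15.672*I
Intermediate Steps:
X(f) = -5/8 (X(f) = -15*1/24 = -5/8)
z(K) = √(-5/8 + K) (z(K) = √(K - 5/8) = √(-5/8 + K))
o = -2284317 + I*√3930/4 (o = -2284317 + √(-10 + 16*(-245))/4 = -2284317 + √(-10 - 3920)/4 = -2284317 + √(-3930)/4 = -2284317 + (I*√3930)/4 = -2284317 + I*√3930/4 ≈ -2.2843e+6 + 15.672*I)
o - t(1099) = (-2284317 + I*√3930/4) - 1*(-1185) = (-2284317 + I*√3930/4) + 1185 = -2283132 + I*√3930/4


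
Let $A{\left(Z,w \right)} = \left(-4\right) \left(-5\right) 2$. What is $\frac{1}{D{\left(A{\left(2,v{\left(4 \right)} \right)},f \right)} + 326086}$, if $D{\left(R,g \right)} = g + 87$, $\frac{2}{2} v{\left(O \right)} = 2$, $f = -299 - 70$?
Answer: $\frac{1}{325804} \approx 3.0693 \cdot 10^{-6}$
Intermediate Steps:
$f = -369$
$v{\left(O \right)} = 2$
$A{\left(Z,w \right)} = 40$ ($A{\left(Z,w \right)} = 20 \cdot 2 = 40$)
$D{\left(R,g \right)} = 87 + g$
$\frac{1}{D{\left(A{\left(2,v{\left(4 \right)} \right)},f \right)} + 326086} = \frac{1}{\left(87 - 369\right) + 326086} = \frac{1}{-282 + 326086} = \frac{1}{325804}$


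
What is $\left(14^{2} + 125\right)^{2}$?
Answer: $103041$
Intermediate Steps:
$\left(14^{2} + 125\right)^{2} = \left(196 + 125\right)^{2} = 321^{2} = 103041$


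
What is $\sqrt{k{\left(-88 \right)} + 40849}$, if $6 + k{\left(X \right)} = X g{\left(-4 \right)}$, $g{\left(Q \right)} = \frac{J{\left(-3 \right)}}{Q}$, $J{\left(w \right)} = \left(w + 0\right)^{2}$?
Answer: $\sqrt{41041} \approx 202.59$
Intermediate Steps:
$J{\left(w \right)} = w^{2}$
$g{\left(Q \right)} = \frac{9}{Q}$ ($g{\left(Q \right)} = \frac{\left(-3\right)^{2}}{Q} = \frac{9}{Q}$)
$k{\left(X \right)} = -6 - \frac{9 X}{4}$ ($k{\left(X \right)} = -6 + X \frac{9}{-4} = -6 + X 9 \left(- \frac{1}{4}\right) = -6 + X \left(- \frac{9}{4}\right) = -6 - \frac{9 X}{4}$)
$\sqrt{k{\left(-88 \right)} + 40849} = \sqrt{\left(-6 - -198\right) + 40849} = \sqrt{\left(-6 + 198\right) + 40849} = \sqrt{192 + 40849} = \sqrt{41041}$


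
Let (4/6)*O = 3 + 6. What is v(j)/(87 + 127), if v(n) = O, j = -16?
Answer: 27/428 ≈ 0.063084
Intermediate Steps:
O = 27/2 (O = 3*(3 + 6)/2 = (3/2)*9 = 27/2 ≈ 13.500)
v(n) = 27/2
v(j)/(87 + 127) = 27/(2*(87 + 127)) = (27/2)/214 = (27/2)*(1/214) = 27/428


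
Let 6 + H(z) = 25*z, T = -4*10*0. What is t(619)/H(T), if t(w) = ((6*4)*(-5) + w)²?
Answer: -249001/6 ≈ -41500.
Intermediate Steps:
T = 0 (T = -40*0 = 0)
t(w) = (-120 + w)² (t(w) = (24*(-5) + w)² = (-120 + w)²)
H(z) = -6 + 25*z
t(619)/H(T) = (-120 + 619)²/(-6 + 25*0) = 499²/(-6 + 0) = 249001/(-6) = 249001*(-⅙) = -249001/6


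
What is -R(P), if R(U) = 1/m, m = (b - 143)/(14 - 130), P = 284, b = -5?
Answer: -29/37 ≈ -0.78378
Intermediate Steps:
m = 37/29 (m = (-5 - 143)/(14 - 130) = -148/(-116) = -148*(-1/116) = 37/29 ≈ 1.2759)
R(U) = 29/37 (R(U) = 1/(37/29) = 29/37)
-R(P) = -1*29/37 = -29/37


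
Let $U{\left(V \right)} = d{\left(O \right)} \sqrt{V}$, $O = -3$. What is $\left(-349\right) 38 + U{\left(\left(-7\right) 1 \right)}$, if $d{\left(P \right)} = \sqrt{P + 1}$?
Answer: $-13262 - \sqrt{14} \approx -13266.0$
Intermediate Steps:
$d{\left(P \right)} = \sqrt{1 + P}$
$U{\left(V \right)} = i \sqrt{2} \sqrt{V}$ ($U{\left(V \right)} = \sqrt{1 - 3} \sqrt{V} = \sqrt{-2} \sqrt{V} = i \sqrt{2} \sqrt{V}$)
$\left(-349\right) 38 + U{\left(\left(-7\right) 1 \right)} = \left(-349\right) 38 + i \sqrt{2} \sqrt{\left(-7\right) 1} = -13262 + i \sqrt{2} \sqrt{-7} = -13262 + i \sqrt{2} i \sqrt{7} = -13262 - \sqrt{14}$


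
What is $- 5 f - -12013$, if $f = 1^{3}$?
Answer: $12008$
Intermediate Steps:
$f = 1$
$- 5 f - -12013 = \left(-5\right) 1 - -12013 = -5 + 12013 = 12008$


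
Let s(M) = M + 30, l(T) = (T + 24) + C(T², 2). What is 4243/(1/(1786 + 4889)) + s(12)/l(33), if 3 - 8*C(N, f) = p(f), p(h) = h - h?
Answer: 4333269937/153 ≈ 2.8322e+7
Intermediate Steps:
p(h) = 0
C(N, f) = 3/8 (C(N, f) = 3/8 - ⅛*0 = 3/8 + 0 = 3/8)
l(T) = 195/8 + T (l(T) = (T + 24) + 3/8 = (24 + T) + 3/8 = 195/8 + T)
s(M) = 30 + M
4243/(1/(1786 + 4889)) + s(12)/l(33) = 4243/(1/(1786 + 4889)) + (30 + 12)/(195/8 + 33) = 4243/(1/6675) + 42/(459/8) = 4243/(1/6675) + 42*(8/459) = 4243*6675 + 112/153 = 28322025 + 112/153 = 4333269937/153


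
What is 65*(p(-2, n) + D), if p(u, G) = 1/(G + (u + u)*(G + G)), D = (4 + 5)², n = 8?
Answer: 294775/56 ≈ 5263.8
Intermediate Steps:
D = 81 (D = 9² = 81)
p(u, G) = 1/(G + 4*G*u) (p(u, G) = 1/(G + (2*u)*(2*G)) = 1/(G + 4*G*u))
65*(p(-2, n) + D) = 65*(1/(8*(1 + 4*(-2))) + 81) = 65*(1/(8*(1 - 8)) + 81) = 65*((⅛)/(-7) + 81) = 65*((⅛)*(-⅐) + 81) = 65*(-1/56 + 81) = 65*(4535/56) = 294775/56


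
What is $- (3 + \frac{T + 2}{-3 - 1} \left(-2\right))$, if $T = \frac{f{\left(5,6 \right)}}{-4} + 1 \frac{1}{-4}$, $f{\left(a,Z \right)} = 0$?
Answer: $- \frac{31}{8} \approx -3.875$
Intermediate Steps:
$T = - \frac{1}{4}$ ($T = \frac{0}{-4} + 1 \frac{1}{-4} = 0 \left(- \frac{1}{4}\right) + 1 \left(- \frac{1}{4}\right) = 0 - \frac{1}{4} = - \frac{1}{4} \approx -0.25$)
$- (3 + \frac{T + 2}{-3 - 1} \left(-2\right)) = - (3 + \frac{- \frac{1}{4} + 2}{-3 - 1} \left(-2\right)) = - (3 + \frac{7}{4 \left(-4\right)} \left(-2\right)) = - (3 + \frac{7}{4} \left(- \frac{1}{4}\right) \left(-2\right)) = - (3 - - \frac{7}{8}) = - (3 + \frac{7}{8}) = \left(-1\right) \frac{31}{8} = - \frac{31}{8}$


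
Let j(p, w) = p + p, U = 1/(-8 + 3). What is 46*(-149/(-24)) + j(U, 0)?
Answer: 17111/60 ≈ 285.18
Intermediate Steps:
U = -1/5 (U = 1/(-5) = -1/5 ≈ -0.20000)
j(p, w) = 2*p
46*(-149/(-24)) + j(U, 0) = 46*(-149/(-24)) + 2*(-1/5) = 46*(-149*(-1/24)) - 2/5 = 46*(149/24) - 2/5 = 3427/12 - 2/5 = 17111/60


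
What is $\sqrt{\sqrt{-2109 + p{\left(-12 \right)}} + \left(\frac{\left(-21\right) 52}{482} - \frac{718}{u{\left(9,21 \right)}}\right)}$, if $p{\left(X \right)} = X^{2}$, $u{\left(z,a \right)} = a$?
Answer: $\frac{\sqrt{-933774744 + 25613721 i \sqrt{1965}}}{5061} \approx 3.2356 + 6.8502 i$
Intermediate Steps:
$\sqrt{\sqrt{-2109 + p{\left(-12 \right)}} + \left(\frac{\left(-21\right) 52}{482} - \frac{718}{u{\left(9,21 \right)}}\right)} = \sqrt{\sqrt{-2109 + \left(-12\right)^{2}} - \left(\frac{718}{21} - \frac{\left(-21\right) 52}{482}\right)} = \sqrt{\sqrt{-2109 + 144} - \frac{184504}{5061}} = \sqrt{\sqrt{-1965} - \frac{184504}{5061}} = \sqrt{i \sqrt{1965} - \frac{184504}{5061}} = \sqrt{- \frac{184504}{5061} + i \sqrt{1965}}$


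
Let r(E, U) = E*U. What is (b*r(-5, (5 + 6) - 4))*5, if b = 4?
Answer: -700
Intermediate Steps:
(b*r(-5, (5 + 6) - 4))*5 = (4*(-5*((5 + 6) - 4)))*5 = (4*(-5*(11 - 4)))*5 = (4*(-5*7))*5 = (4*(-35))*5 = -140*5 = -700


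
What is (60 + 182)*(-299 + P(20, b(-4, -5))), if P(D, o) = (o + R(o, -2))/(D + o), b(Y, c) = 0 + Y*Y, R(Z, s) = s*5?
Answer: -216953/3 ≈ -72318.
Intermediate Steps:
R(Z, s) = 5*s
b(Y, c) = Y**2 (b(Y, c) = 0 + Y**2 = Y**2)
P(D, o) = (-10 + o)/(D + o) (P(D, o) = (o + 5*(-2))/(D + o) = (o - 10)/(D + o) = (-10 + o)/(D + o))
(60 + 182)*(-299 + P(20, b(-4, -5))) = (60 + 182)*(-299 + (-10 + (-4)**2)/(20 + (-4)**2)) = 242*(-299 + (-10 + 16)/(20 + 16)) = 242*(-299 + 6/36) = 242*(-299 + (1/36)*6) = 242*(-299 + 1/6) = 242*(-1793/6) = -216953/3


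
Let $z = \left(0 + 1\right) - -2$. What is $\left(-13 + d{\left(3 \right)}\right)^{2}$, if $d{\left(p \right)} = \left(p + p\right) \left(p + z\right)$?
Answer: $529$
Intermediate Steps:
$z = 3$ ($z = 1 + 2 = 3$)
$d{\left(p \right)} = 2 p \left(3 + p\right)$ ($d{\left(p \right)} = \left(p + p\right) \left(p + 3\right) = 2 p \left(3 + p\right)$)
$\left(-13 + d{\left(3 \right)}\right)^{2} = \left(-13 + 2 \cdot 3 \left(3 + 3\right)\right)^{2} = \left(-13 + 2 \cdot 3 \cdot 6\right)^{2} = \left(-13 + 36\right)^{2} = 23^{2} = 529$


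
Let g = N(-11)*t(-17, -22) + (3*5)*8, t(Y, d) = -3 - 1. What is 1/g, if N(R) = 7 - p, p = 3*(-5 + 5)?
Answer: 1/92 ≈ 0.010870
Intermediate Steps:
p = 0 (p = 3*0 = 0)
N(R) = 7 (N(R) = 7 - 1*0 = 7 + 0 = 7)
t(Y, d) = -4
g = 92 (g = 7*(-4) + (3*5)*8 = -28 + 15*8 = -28 + 120 = 92)
1/g = 1/92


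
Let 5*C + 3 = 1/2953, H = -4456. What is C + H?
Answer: -65801698/14765 ≈ -4456.6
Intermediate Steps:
C = -8858/14765 (C = -⅗ + (⅕)/2953 = -⅗ + (⅕)*(1/2953) = -⅗ + 1/14765 = -8858/14765 ≈ -0.59993)
C + H = -8858/14765 - 4456 = -65801698/14765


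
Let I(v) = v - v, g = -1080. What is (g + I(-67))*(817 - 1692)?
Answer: 945000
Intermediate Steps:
I(v) = 0
(g + I(-67))*(817 - 1692) = (-1080 + 0)*(817 - 1692) = -1080*(-875) = 945000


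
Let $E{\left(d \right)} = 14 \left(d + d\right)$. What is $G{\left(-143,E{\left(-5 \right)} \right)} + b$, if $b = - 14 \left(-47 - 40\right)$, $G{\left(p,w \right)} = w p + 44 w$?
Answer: $15078$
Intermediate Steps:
$E{\left(d \right)} = 28 d$ ($E{\left(d \right)} = 14 \cdot 2 d = 28 d$)
$G{\left(p,w \right)} = 44 w + p w$ ($G{\left(p,w \right)} = p w + 44 w = 44 w + p w$)
$b = 1218$ ($b = - 14 \left(-47 - 40\right) = \left(-14\right) \left(-87\right) = 1218$)
$G{\left(-143,E{\left(-5 \right)} \right)} + b = 28 \left(-5\right) \left(44 - 143\right) + 1218 = \left(-140\right) \left(-99\right) + 1218 = 13860 + 1218 = 15078$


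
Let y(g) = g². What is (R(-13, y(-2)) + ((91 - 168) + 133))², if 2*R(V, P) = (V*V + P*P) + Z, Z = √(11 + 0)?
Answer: (297 + √11)²/4 ≈ 22548.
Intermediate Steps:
Z = √11 ≈ 3.3166
R(V, P) = √11/2 + P²/2 + V²/2 (R(V, P) = ((V*V + P*P) + √11)/2 = ((V² + P²) + √11)/2 = ((P² + V²) + √11)/2 = (√11 + P² + V²)/2 = √11/2 + P²/2 + V²/2)
(R(-13, y(-2)) + ((91 - 168) + 133))² = ((√11/2 + ((-2)²)²/2 + (½)*(-13)²) + ((91 - 168) + 133))² = ((√11/2 + (½)*4² + (½)*169) + (-77 + 133))² = ((√11/2 + (½)*16 + 169/2) + 56)² = ((√11/2 + 8 + 169/2) + 56)² = ((185/2 + √11/2) + 56)² = (297/2 + √11/2)²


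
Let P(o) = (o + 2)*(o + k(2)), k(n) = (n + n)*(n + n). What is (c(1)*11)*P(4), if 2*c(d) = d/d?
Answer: 660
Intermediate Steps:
k(n) = 4*n**2 (k(n) = (2*n)*(2*n) = 4*n**2)
c(d) = 1/2 (c(d) = (d/d)/2 = (1/2)*1 = 1/2)
P(o) = (2 + o)*(16 + o) (P(o) = (o + 2)*(o + 4*2**2) = (2 + o)*(o + 4*4) = (2 + o)*(o + 16) = (2 + o)*(16 + o))
(c(1)*11)*P(4) = ((1/2)*11)*(32 + 4**2 + 18*4) = 11*(32 + 16 + 72)/2 = (11/2)*120 = 660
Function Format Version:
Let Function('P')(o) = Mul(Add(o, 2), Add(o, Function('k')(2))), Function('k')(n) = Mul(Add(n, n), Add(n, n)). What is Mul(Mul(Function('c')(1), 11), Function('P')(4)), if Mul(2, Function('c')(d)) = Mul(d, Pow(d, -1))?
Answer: 660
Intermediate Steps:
Function('k')(n) = Mul(4, Pow(n, 2)) (Function('k')(n) = Mul(Mul(2, n), Mul(2, n)) = Mul(4, Pow(n, 2)))
Function('c')(d) = Rational(1, 2) (Function('c')(d) = Mul(Rational(1, 2), Mul(d, Pow(d, -1))) = Mul(Rational(1, 2), 1) = Rational(1, 2))
Function('P')(o) = Mul(Add(2, o), Add(16, o)) (Function('P')(o) = Mul(Add(o, 2), Add(o, Mul(4, Pow(2, 2)))) = Mul(Add(2, o), Add(o, Mul(4, 4))) = Mul(Add(2, o), Add(o, 16)) = Mul(Add(2, o), Add(16, o)))
Mul(Mul(Function('c')(1), 11), Function('P')(4)) = Mul(Mul(Rational(1, 2), 11), Add(32, Pow(4, 2), Mul(18, 4))) = Mul(Rational(11, 2), Add(32, 16, 72)) = Mul(Rational(11, 2), 120) = 660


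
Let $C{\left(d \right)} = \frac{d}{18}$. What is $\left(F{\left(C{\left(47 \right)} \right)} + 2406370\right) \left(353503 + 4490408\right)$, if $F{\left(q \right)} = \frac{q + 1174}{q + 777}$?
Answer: $\frac{163572148161902379}{14033} \approx 1.1656 \cdot 10^{13}$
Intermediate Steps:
$C{\left(d \right)} = \frac{d}{18}$ ($C{\left(d \right)} = d \frac{1}{18} = \frac{d}{18}$)
$F{\left(q \right)} = \frac{1174 + q}{777 + q}$
$\left(F{\left(C{\left(47 \right)} \right)} + 2406370\right) \left(353503 + 4490408\right) = \left(\frac{1174 + \frac{1}{18} \cdot 47}{777 + \frac{1}{18} \cdot 47} + 2406370\right) \left(353503 + 4490408\right) = \left(\frac{1174 + \frac{47}{18}}{777 + \frac{47}{18}} + 2406370\right) 4843911 = \left(\frac{1}{\frac{14033}{18}} \cdot \frac{21179}{18} + 2406370\right) 4843911 = \left(\frac{18}{14033} \cdot \frac{21179}{18} + 2406370\right) 4843911 = \left(\frac{21179}{14033} + 2406370\right) 4843911 = \frac{33768611389}{14033} \cdot 4843911 = \frac{163572148161902379}{14033}$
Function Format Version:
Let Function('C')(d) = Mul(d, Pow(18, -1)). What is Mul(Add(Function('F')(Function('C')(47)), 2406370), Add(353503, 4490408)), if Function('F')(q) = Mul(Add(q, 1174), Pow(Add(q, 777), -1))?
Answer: Rational(163572148161902379, 14033) ≈ 1.1656e+13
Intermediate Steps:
Function('C')(d) = Mul(Rational(1, 18), d) (Function('C')(d) = Mul(d, Rational(1, 18)) = Mul(Rational(1, 18), d))
Function('F')(q) = Mul(Pow(Add(777, q), -1), Add(1174, q)) (Function('F')(q) = Mul(Add(1174, q), Pow(Add(777, q), -1)) = Mul(Pow(Add(777, q), -1), Add(1174, q)))
Mul(Add(Function('F')(Function('C')(47)), 2406370), Add(353503, 4490408)) = Mul(Add(Mul(Pow(Add(777, Mul(Rational(1, 18), 47)), -1), Add(1174, Mul(Rational(1, 18), 47))), 2406370), Add(353503, 4490408)) = Mul(Add(Mul(Pow(Add(777, Rational(47, 18)), -1), Add(1174, Rational(47, 18))), 2406370), 4843911) = Mul(Add(Mul(Pow(Rational(14033, 18), -1), Rational(21179, 18)), 2406370), 4843911) = Mul(Add(Mul(Rational(18, 14033), Rational(21179, 18)), 2406370), 4843911) = Mul(Add(Rational(21179, 14033), 2406370), 4843911) = Mul(Rational(33768611389, 14033), 4843911) = Rational(163572148161902379, 14033)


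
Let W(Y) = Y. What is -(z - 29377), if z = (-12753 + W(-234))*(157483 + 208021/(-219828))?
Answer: 149867651694139/73276 ≈ 2.0452e+9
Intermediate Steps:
z = -149865499065087/73276 (z = (-12753 - 234)*(157483 + 208021/(-219828)) = -12987*(157483 + 208021*(-1/219828)) = -12987*(157483 - 208021/219828) = -12987*34618964903/219828 = -149865499065087/73276 ≈ -2.0452e+9)
-(z - 29377) = -(-149865499065087/73276 - 29377) = -1*(-149867651694139/73276) = 149867651694139/73276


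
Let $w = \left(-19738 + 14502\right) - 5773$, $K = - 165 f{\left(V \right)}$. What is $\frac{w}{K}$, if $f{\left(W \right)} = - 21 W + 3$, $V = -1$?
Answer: $\frac{11009}{3960} \approx 2.7801$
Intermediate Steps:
$f{\left(W \right)} = 3 - 21 W$
$K = -3960$ ($K = - 165 \left(3 - -21\right) = - 165 \left(3 + 21\right) = \left(-165\right) 24 = -3960$)
$w = -11009$ ($w = -5236 - 5773 = -11009$)
$\frac{w}{K} = - \frac{11009}{-3960} = \left(-11009\right) \left(- \frac{1}{3960}\right) = \frac{11009}{3960}$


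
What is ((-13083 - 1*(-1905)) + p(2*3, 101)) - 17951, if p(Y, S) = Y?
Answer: -29123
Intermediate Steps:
((-13083 - 1*(-1905)) + p(2*3, 101)) - 17951 = ((-13083 - 1*(-1905)) + 2*3) - 17951 = ((-13083 + 1905) + 6) - 17951 = (-11178 + 6) - 17951 = -11172 - 17951 = -29123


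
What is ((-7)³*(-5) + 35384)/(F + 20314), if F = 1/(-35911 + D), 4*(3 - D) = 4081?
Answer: 5480004587/3000641878 ≈ 1.8263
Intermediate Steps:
D = -4069/4 (D = 3 - ¼*4081 = 3 - 4081/4 = -4069/4 ≈ -1017.3)
F = -4/147713 (F = 1/(-35911 - 4069/4) = 1/(-147713/4) = -4/147713 ≈ -2.7080e-5)
((-7)³*(-5) + 35384)/(F + 20314) = ((-7)³*(-5) + 35384)/(-4/147713 + 20314) = (-343*(-5) + 35384)/(3000641878/147713) = (1715 + 35384)*(147713/3000641878) = 37099*(147713/3000641878) = 5480004587/3000641878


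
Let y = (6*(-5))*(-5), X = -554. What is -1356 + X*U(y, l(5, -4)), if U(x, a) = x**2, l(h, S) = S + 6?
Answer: -12466356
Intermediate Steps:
l(h, S) = 6 + S
y = 150 (y = -30*(-5) = 150)
-1356 + X*U(y, l(5, -4)) = -1356 - 554*150**2 = -1356 - 554*22500 = -1356 - 12465000 = -12466356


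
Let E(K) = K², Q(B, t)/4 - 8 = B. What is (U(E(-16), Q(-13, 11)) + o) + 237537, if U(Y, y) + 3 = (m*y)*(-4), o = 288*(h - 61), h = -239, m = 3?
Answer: 151374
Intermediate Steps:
Q(B, t) = 32 + 4*B
o = -86400 (o = 288*(-239 - 61) = 288*(-300) = -86400)
U(Y, y) = -3 - 12*y (U(Y, y) = -3 + (3*y)*(-4) = -3 - 12*y)
(U(E(-16), Q(-13, 11)) + o) + 237537 = ((-3 - 12*(32 + 4*(-13))) - 86400) + 237537 = ((-3 - 12*(32 - 52)) - 86400) + 237537 = ((-3 - 12*(-20)) - 86400) + 237537 = ((-3 + 240) - 86400) + 237537 = (237 - 86400) + 237537 = -86163 + 237537 = 151374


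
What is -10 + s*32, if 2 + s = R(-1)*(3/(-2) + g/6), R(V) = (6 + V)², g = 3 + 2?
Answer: -1822/3 ≈ -607.33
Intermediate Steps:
g = 5
s = -56/3 (s = -2 + (6 - 1)²*(3/(-2) + 5/6) = -2 + 5²*(3*(-½) + 5*(⅙)) = -2 + 25*(-3/2 + ⅚) = -2 + 25*(-⅔) = -2 - 50/3 = -56/3 ≈ -18.667)
-10 + s*32 = -10 - 56/3*32 = -10 - 1792/3 = -1822/3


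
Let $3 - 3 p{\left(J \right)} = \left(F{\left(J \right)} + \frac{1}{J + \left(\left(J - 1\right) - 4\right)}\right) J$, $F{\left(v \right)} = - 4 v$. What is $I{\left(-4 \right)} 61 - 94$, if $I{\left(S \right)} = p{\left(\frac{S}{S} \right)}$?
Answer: $\frac{496}{9} \approx 55.111$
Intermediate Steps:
$p{\left(J \right)} = 1 - \frac{J \left(\frac{1}{-5 + 2 J} - 4 J\right)}{3}$ ($p{\left(J \right)} = 1 - \frac{\left(- 4 J + \frac{1}{J + \left(\left(J - 1\right) - 4\right)}\right) J}{3} = 1 - \frac{\left(- 4 J + \frac{1}{J + \left(\left(-1 + J\right) - 4\right)}\right) J}{3} = 1 - \frac{\left(- 4 J + \frac{1}{J + \left(-5 + J\right)}\right) J}{3} = 1 - \frac{\left(- 4 J + \frac{1}{-5 + 2 J}\right) J}{3} = 1 - \frac{\left(\frac{1}{-5 + 2 J} - 4 J\right) J}{3} = 1 - \frac{J \left(\frac{1}{-5 + 2 J} - 4 J\right)}{3}$)
$I{\left(S \right)} = \frac{22}{9}$ ($I{\left(S \right)} = \frac{-15 - 20 \left(\frac{S}{S}\right)^{2} + 5 \frac{S}{S} + 8 \left(\frac{S}{S}\right)^{3}}{3 \left(-5 + 2 \frac{S}{S}\right)} = \frac{-15 - 20 \cdot 1^{2} + 5 \cdot 1 + 8 \cdot 1^{3}}{3 \left(-5 + 2 \cdot 1\right)} = \frac{-15 - 20 + 5 + 8 \cdot 1}{3 \left(-5 + 2\right)} = \frac{-15 - 20 + 5 + 8}{3 \left(-3\right)} = \frac{1}{3} \left(- \frac{1}{3}\right) \left(-22\right) = \frac{22}{9}$)
$I{\left(-4 \right)} 61 - 94 = \frac{22}{9} \cdot 61 - 94 = \frac{1342}{9} - 94 = \frac{496}{9}$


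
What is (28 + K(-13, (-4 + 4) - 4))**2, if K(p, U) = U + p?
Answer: 121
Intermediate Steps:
(28 + K(-13, (-4 + 4) - 4))**2 = (28 + (((-4 + 4) - 4) - 13))**2 = (28 + ((0 - 4) - 13))**2 = (28 + (-4 - 13))**2 = (28 - 17)**2 = 11**2 = 121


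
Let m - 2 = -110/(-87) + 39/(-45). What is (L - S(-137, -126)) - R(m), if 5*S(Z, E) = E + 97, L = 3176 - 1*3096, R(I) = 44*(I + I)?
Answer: -54461/435 ≈ -125.20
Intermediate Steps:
m = 1043/435 (m = 2 + (-110/(-87) + 39/(-45)) = 2 + (-110*(-1/87) + 39*(-1/45)) = 2 + (110/87 - 13/15) = 2 + 173/435 = 1043/435 ≈ 2.3977)
R(I) = 88*I (R(I) = 44*(2*I) = 88*I)
L = 80 (L = 3176 - 3096 = 80)
S(Z, E) = 97/5 + E/5 (S(Z, E) = (E + 97)/5 = (97 + E)/5 = 97/5 + E/5)
(L - S(-137, -126)) - R(m) = (80 - (97/5 + (1/5)*(-126))) - 88*1043/435 = (80 - (97/5 - 126/5)) - 1*91784/435 = (80 - 1*(-29/5)) - 91784/435 = (80 + 29/5) - 91784/435 = 429/5 - 91784/435 = -54461/435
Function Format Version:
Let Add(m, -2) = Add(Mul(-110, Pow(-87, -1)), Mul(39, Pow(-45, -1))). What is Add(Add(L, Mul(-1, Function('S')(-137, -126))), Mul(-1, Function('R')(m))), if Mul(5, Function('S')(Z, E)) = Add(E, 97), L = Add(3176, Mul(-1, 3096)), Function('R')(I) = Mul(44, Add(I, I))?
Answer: Rational(-54461, 435) ≈ -125.20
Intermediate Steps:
m = Rational(1043, 435) (m = Add(2, Add(Mul(-110, Pow(-87, -1)), Mul(39, Pow(-45, -1)))) = Add(2, Add(Mul(-110, Rational(-1, 87)), Mul(39, Rational(-1, 45)))) = Add(2, Add(Rational(110, 87), Rational(-13, 15))) = Add(2, Rational(173, 435)) = Rational(1043, 435) ≈ 2.3977)
Function('R')(I) = Mul(88, I) (Function('R')(I) = Mul(44, Mul(2, I)) = Mul(88, I))
L = 80 (L = Add(3176, -3096) = 80)
Function('S')(Z, E) = Add(Rational(97, 5), Mul(Rational(1, 5), E)) (Function('S')(Z, E) = Mul(Rational(1, 5), Add(E, 97)) = Mul(Rational(1, 5), Add(97, E)) = Add(Rational(97, 5), Mul(Rational(1, 5), E)))
Add(Add(L, Mul(-1, Function('S')(-137, -126))), Mul(-1, Function('R')(m))) = Add(Add(80, Mul(-1, Add(Rational(97, 5), Mul(Rational(1, 5), -126)))), Mul(-1, Mul(88, Rational(1043, 435)))) = Add(Add(80, Mul(-1, Add(Rational(97, 5), Rational(-126, 5)))), Mul(-1, Rational(91784, 435))) = Add(Add(80, Mul(-1, Rational(-29, 5))), Rational(-91784, 435)) = Add(Add(80, Rational(29, 5)), Rational(-91784, 435)) = Add(Rational(429, 5), Rational(-91784, 435)) = Rational(-54461, 435)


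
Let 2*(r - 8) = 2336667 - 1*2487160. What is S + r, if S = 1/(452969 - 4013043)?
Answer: -133927313825/1780037 ≈ -75239.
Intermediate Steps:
r = -150477/2 (r = 8 + (2336667 - 1*2487160)/2 = 8 + (2336667 - 2487160)/2 = 8 + (½)*(-150493) = 8 - 150493/2 = -150477/2 ≈ -75239.)
S = -1/3560074 (S = 1/(-3560074) = -1/3560074 ≈ -2.8089e-7)
S + r = -1/3560074 - 150477/2 = -133927313825/1780037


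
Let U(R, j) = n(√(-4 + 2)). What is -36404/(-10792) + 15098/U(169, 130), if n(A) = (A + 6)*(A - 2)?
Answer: -7476403/8094 - 15098*I*√2/57 ≈ -923.7 - 374.59*I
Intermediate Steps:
n(A) = (-2 + A)*(6 + A) (n(A) = (6 + A)*(-2 + A) = (-2 + A)*(6 + A))
U(R, j) = -14 + 4*I*√2 (U(R, j) = -12 + (√(-4 + 2))² + 4*√(-4 + 2) = -12 + (√(-2))² + 4*√(-2) = -12 + (I*√2)² + 4*(I*√2) = -12 - 2 + 4*I*√2 = -14 + 4*I*√2)
-36404/(-10792) + 15098/U(169, 130) = -36404/(-10792) + 15098/(-14 + 4*I*√2) = -36404*(-1/10792) + 15098/(-14 + 4*I*√2) = 479/142 + 15098/(-14 + 4*I*√2)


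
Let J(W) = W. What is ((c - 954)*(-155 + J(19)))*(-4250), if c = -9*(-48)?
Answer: -301716000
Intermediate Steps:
c = 432
((c - 954)*(-155 + J(19)))*(-4250) = ((432 - 954)*(-155 + 19))*(-4250) = -522*(-136)*(-4250) = 70992*(-4250) = -301716000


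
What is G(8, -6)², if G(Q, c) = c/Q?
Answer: 9/16 ≈ 0.56250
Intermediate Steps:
G(8, -6)² = (-6/8)² = (-6*⅛)² = (-¾)² = 9/16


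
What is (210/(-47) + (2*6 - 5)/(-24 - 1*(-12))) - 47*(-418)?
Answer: 11077495/564 ≈ 19641.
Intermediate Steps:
(210/(-47) + (2*6 - 5)/(-24 - 1*(-12))) - 47*(-418) = (210*(-1/47) + (12 - 5)/(-24 + 12)) + 19646 = (-210/47 + 7/(-12)) + 19646 = (-210/47 + 7*(-1/12)) + 19646 = (-210/47 - 7/12) + 19646 = -2849/564 + 19646 = 11077495/564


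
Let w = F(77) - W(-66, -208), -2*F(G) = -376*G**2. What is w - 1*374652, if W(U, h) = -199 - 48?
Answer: 740247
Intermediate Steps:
W(U, h) = -247
F(G) = 188*G**2 (F(G) = -(-188)*G**2 = 188*G**2)
w = 1114899 (w = 188*77**2 - 1*(-247) = 188*5929 + 247 = 1114652 + 247 = 1114899)
w - 1*374652 = 1114899 - 1*374652 = 1114899 - 374652 = 740247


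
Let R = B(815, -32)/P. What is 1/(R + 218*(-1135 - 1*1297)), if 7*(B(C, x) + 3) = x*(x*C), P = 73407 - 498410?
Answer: -2975021/1577285568235 ≈ -1.8862e-6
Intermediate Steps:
P = -425003
B(C, x) = -3 + C*x²/7 (B(C, x) = -3 + (x*(x*C))/7 = -3 + (x*(C*x))/7 = -3 + (C*x²)/7 = -3 + C*x²/7)
R = -834539/2975021 (R = (-3 + (⅐)*815*(-32)²)/(-425003) = (-3 + (⅐)*815*1024)*(-1/425003) = (-3 + 834560/7)*(-1/425003) = (834539/7)*(-1/425003) = -834539/2975021 ≈ -0.28052)
1/(R + 218*(-1135 - 1*1297)) = 1/(-834539/2975021 + 218*(-1135 - 1*1297)) = 1/(-834539/2975021 + 218*(-1135 - 1297)) = 1/(-834539/2975021 + 218*(-2432)) = 1/(-834539/2975021 - 530176) = 1/(-1577285568235/2975021) = -2975021/1577285568235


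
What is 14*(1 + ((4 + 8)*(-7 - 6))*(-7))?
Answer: 15302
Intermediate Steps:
14*(1 + ((4 + 8)*(-7 - 6))*(-7)) = 14*(1 + (12*(-13))*(-7)) = 14*(1 - 156*(-7)) = 14*(1 + 1092) = 14*1093 = 15302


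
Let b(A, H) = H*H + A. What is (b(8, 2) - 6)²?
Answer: 36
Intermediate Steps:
b(A, H) = A + H² (b(A, H) = H² + A = A + H²)
(b(8, 2) - 6)² = ((8 + 2²) - 6)² = ((8 + 4) - 6)² = (12 - 6)² = 6² = 36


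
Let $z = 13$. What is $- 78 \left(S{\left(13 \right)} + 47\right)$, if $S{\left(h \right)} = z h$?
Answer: $-16848$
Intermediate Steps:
$S{\left(h \right)} = 13 h$
$- 78 \left(S{\left(13 \right)} + 47\right) = - 78 \left(13 \cdot 13 + 47\right) = - 78 \left(169 + 47\right) = \left(-78\right) 216 = -16848$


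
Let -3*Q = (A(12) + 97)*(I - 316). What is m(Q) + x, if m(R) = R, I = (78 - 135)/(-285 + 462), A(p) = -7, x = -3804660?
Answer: -223915050/59 ≈ -3.7952e+6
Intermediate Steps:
I = -19/59 (I = -57/177 = -57*1/177 = -19/59 ≈ -0.32203)
Q = 559890/59 (Q = -(-7 + 97)*(-19/59 - 316)/3 = -30*(-18663)/59 = -⅓*(-1679670/59) = 559890/59 ≈ 9489.7)
m(Q) + x = 559890/59 - 3804660 = -223915050/59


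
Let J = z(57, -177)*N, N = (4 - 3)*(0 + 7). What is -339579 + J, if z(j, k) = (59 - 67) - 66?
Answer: -340097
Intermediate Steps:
N = 7 (N = 1*7 = 7)
z(j, k) = -74 (z(j, k) = -8 - 66 = -74)
J = -518 (J = -74*7 = -518)
-339579 + J = -339579 - 518 = -340097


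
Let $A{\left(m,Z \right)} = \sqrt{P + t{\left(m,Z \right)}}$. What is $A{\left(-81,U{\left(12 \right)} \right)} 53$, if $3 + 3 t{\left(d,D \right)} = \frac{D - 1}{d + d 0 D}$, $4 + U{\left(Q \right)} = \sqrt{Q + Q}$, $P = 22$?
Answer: $\frac{53 \sqrt{15324 - 6 \sqrt{6}}}{27} \approx 242.88$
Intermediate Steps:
$U{\left(Q \right)} = -4 + \sqrt{2} \sqrt{Q}$ ($U{\left(Q \right)} = -4 + \sqrt{Q + Q} = -4 + \sqrt{2 Q} = -4 + \sqrt{2} \sqrt{Q}$)
$t{\left(d,D \right)} = -1 + \frac{-1 + D}{3 d}$ ($t{\left(d,D \right)} = -1 + \frac{\left(D - 1\right) \frac{1}{d + d 0 D}}{3} = -1 + \frac{\left(-1 + D\right) \frac{1}{d + 0 D}}{3} = -1 + \frac{\left(-1 + D\right) \frac{1}{d + 0}}{3} = -1 + \frac{\left(-1 + D\right) \frac{1}{d}}{3} = -1 + \frac{\frac{1}{d} \left(-1 + D\right)}{3} = -1 + \frac{-1 + D}{3 d}$)
$A{\left(m,Z \right)} = \sqrt{22 + \frac{-1 + Z - 3 m}{3 m}}$
$A{\left(-81,U{\left(12 \right)} \right)} 53 = \frac{\sqrt{3} \sqrt{\frac{-1 - \left(4 - \sqrt{2} \sqrt{12}\right) + 63 \left(-81\right)}{-81}}}{3} \cdot 53 = \frac{\sqrt{3} \sqrt{- \frac{-1 - \left(4 - \sqrt{2} \cdot 2 \sqrt{3}\right) - 5103}{81}}}{3} \cdot 53 = \frac{\sqrt{3} \sqrt{- \frac{-1 - \left(4 - 2 \sqrt{6}\right) - 5103}{81}}}{3} \cdot 53 = \frac{\sqrt{3} \sqrt{- \frac{-5108 + 2 \sqrt{6}}{81}}}{3} \cdot 53 = \frac{\sqrt{3} \sqrt{\frac{5108}{81} - \frac{2 \sqrt{6}}{81}}}{3} \cdot 53 = \frac{53 \sqrt{3} \sqrt{\frac{5108}{81} - \frac{2 \sqrt{6}}{81}}}{3}$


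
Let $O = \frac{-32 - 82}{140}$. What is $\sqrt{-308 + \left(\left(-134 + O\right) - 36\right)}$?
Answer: $\frac{11 i \sqrt{19390}}{70} \approx 21.882 i$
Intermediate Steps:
$O = - \frac{57}{70}$ ($O = \left(-114\right) \frac{1}{140} = - \frac{57}{70} \approx -0.81429$)
$\sqrt{-308 + \left(\left(-134 + O\right) - 36\right)} = \sqrt{-308 - \frac{11957}{70}} = \sqrt{- \frac{33517}{70}} = \frac{11 i \sqrt{19390}}{70}$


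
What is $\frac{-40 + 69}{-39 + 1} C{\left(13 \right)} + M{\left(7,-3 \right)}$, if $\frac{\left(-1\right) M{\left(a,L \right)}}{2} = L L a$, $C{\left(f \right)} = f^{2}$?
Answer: $- \frac{9689}{38} \approx -254.97$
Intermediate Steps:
$M{\left(a,L \right)} = - 2 a L^{2}$ ($M{\left(a,L \right)} = - 2 L L a = - 2 L^{2} a = - 2 a L^{2}$)
$\frac{-40 + 69}{-39 + 1} C{\left(13 \right)} + M{\left(7,-3 \right)} = \frac{-40 + 69}{-39 + 1} \cdot 13^{2} - 14 \left(-3\right)^{2} = \frac{29}{-38} \cdot 169 - 14 \cdot 9 = 29 \left(- \frac{1}{38}\right) 169 - 126 = \left(- \frac{29}{38}\right) 169 - 126 = - \frac{4901}{38} - 126 = - \frac{9689}{38}$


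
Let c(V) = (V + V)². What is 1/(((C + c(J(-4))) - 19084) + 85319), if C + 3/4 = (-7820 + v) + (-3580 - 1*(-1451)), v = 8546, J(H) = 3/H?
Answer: 2/129667 ≈ 1.5424e-5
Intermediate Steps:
c(V) = 4*V² (c(V) = (2*V)² = 4*V²)
C = -5615/4 (C = -¾ + ((-7820 + 8546) + (-3580 - 1*(-1451))) = -¾ + (726 + (-3580 + 1451)) = -¾ + (726 - 2129) = -¾ - 1403 = -5615/4 ≈ -1403.8)
1/(((C + c(J(-4))) - 19084) + 85319) = 1/(((-5615/4 + 4*(3/(-4))²) - 19084) + 85319) = 1/(((-5615/4 + 4*(3*(-¼))²) - 19084) + 85319) = 1/(((-5615/4 + 4*(-¾)²) - 19084) + 85319) = 1/(((-5615/4 + 4*(9/16)) - 19084) + 85319) = 1/(((-5615/4 + 9/4) - 19084) + 85319) = 1/((-2803/2 - 19084) + 85319) = 1/(-40971/2 + 85319) = 1/(129667/2) = 2/129667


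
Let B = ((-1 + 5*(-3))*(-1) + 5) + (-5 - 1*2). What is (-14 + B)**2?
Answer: 0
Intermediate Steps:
B = 14 (B = ((-1 - 15)*(-1) + 5) + (-5 - 2) = (-16*(-1) + 5) - 7 = (16 + 5) - 7 = 21 - 7 = 14)
(-14 + B)**2 = (-14 + 14)**2 = 0**2 = 0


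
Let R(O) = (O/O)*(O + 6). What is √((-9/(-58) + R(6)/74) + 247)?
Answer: √1138974478/2146 ≈ 15.726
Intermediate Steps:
R(O) = 6 + O (R(O) = 1*(6 + O) = 6 + O)
√((-9/(-58) + R(6)/74) + 247) = √((-9/(-58) + (6 + 6)/74) + 247) = √((-9*(-1/58) + 12*(1/74)) + 247) = √((9/58 + 6/37) + 247) = √(681/2146 + 247) = √(530743/2146) = √1138974478/2146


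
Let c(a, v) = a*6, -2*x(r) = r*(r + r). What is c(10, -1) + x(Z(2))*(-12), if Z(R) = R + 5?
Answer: 648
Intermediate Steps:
Z(R) = 5 + R
x(r) = -r**2 (x(r) = -r*(r + r)/2 = -r*2*r/2 = -r**2)
c(a, v) = 6*a
c(10, -1) + x(Z(2))*(-12) = 6*10 - (5 + 2)**2*(-12) = 60 - 1*7**2*(-12) = 60 - 1*49*(-12) = 60 - 49*(-12) = 60 + 588 = 648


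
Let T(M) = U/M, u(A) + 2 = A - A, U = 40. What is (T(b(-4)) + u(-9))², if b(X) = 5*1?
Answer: 36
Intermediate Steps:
u(A) = -2 (u(A) = -2 + (A - A) = -2 + 0 = -2)
b(X) = 5
T(M) = 40/M
(T(b(-4)) + u(-9))² = (40/5 - 2)² = (40*(⅕) - 2)² = (8 - 2)² = 6² = 36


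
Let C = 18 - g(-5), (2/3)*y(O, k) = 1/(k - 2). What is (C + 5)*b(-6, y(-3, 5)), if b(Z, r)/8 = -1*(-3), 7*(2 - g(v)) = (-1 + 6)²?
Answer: 4128/7 ≈ 589.71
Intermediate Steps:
g(v) = -11/7 (g(v) = 2 - (-1 + 6)²/7 = 2 - ⅐*5² = 2 - ⅐*25 = 2 - 25/7 = -11/7)
y(O, k) = 3/(2*(-2 + k)) (y(O, k) = 3/(2*(k - 2)) = 3/(2*(-2 + k)))
b(Z, r) = 24 (b(Z, r) = 8*(-1*(-3)) = 8*3 = 24)
C = 137/7 (C = 18 - 1*(-11/7) = 18 + 11/7 = 137/7 ≈ 19.571)
(C + 5)*b(-6, y(-3, 5)) = (137/7 + 5)*24 = (172/7)*24 = 4128/7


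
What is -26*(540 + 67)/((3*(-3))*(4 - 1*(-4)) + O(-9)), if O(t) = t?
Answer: 15782/81 ≈ 194.84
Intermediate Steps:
-26*(540 + 67)/((3*(-3))*(4 - 1*(-4)) + O(-9)) = -26*(540 + 67)/((3*(-3))*(4 - 1*(-4)) - 9) = -15782/(-9*(4 + 4) - 9) = -15782/(-9*8 - 9) = -15782/(-72 - 9) = -15782/(-81) = -15782*(-1)/81 = -26*(-607/81) = 15782/81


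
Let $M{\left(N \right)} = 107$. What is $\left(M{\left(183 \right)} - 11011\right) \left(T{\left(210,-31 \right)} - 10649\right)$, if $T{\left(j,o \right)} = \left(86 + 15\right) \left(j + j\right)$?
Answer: $-346430984$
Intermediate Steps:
$T{\left(j,o \right)} = 202 j$ ($T{\left(j,o \right)} = 101 \cdot 2 j = 202 j$)
$\left(M{\left(183 \right)} - 11011\right) \left(T{\left(210,-31 \right)} - 10649\right) = \left(107 - 11011\right) \left(202 \cdot 210 - 10649\right) = - 10904 \left(42420 - 10649\right) = \left(-10904\right) 31771 = -346430984$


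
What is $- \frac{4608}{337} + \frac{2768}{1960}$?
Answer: $- \frac{1012358}{82565} \approx -12.261$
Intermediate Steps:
$- \frac{4608}{337} + \frac{2768}{1960} = \left(-4608\right) \frac{1}{337} + 2768 \cdot \frac{1}{1960} = - \frac{4608}{337} + \frac{346}{245} = - \frac{1012358}{82565}$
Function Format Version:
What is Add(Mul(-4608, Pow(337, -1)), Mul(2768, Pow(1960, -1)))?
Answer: Rational(-1012358, 82565) ≈ -12.261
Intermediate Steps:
Add(Mul(-4608, Pow(337, -1)), Mul(2768, Pow(1960, -1))) = Add(Mul(-4608, Rational(1, 337)), Mul(2768, Rational(1, 1960))) = Add(Rational(-4608, 337), Rational(346, 245)) = Rational(-1012358, 82565)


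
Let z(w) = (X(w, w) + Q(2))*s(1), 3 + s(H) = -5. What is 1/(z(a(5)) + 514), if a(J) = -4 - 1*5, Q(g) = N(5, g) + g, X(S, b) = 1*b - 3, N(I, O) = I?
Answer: 1/554 ≈ 0.0018051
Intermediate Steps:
X(S, b) = -3 + b (X(S, b) = b - 3 = -3 + b)
s(H) = -8 (s(H) = -3 - 5 = -8)
Q(g) = 5 + g
a(J) = -9 (a(J) = -4 - 5 = -9)
z(w) = -32 - 8*w (z(w) = ((-3 + w) + (5 + 2))*(-8) = ((-3 + w) + 7)*(-8) = (4 + w)*(-8) = -32 - 8*w)
1/(z(a(5)) + 514) = 1/((-32 - 8*(-9)) + 514) = 1/((-32 + 72) + 514) = 1/(40 + 514) = 1/554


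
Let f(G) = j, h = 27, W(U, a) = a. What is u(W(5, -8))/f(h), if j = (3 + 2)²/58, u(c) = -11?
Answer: -638/25 ≈ -25.520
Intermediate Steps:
j = 25/58 (j = 5²*(1/58) = 25*(1/58) = 25/58 ≈ 0.43103)
f(G) = 25/58
u(W(5, -8))/f(h) = -11/25/58 = -11*58/25 = -638/25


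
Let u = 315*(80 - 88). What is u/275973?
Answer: -840/91991 ≈ -0.0091313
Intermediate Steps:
u = -2520 (u = 315*(-8) = -2520)
u/275973 = -2520/275973 = -2520*1/275973 = -840/91991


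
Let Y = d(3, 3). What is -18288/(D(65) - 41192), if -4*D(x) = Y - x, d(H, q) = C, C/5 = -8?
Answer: 73152/164663 ≈ 0.44425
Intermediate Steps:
C = -40 (C = 5*(-8) = -40)
d(H, q) = -40
Y = -40
D(x) = 10 + x/4 (D(x) = -(-40 - x)/4 = 10 + x/4)
-18288/(D(65) - 41192) = -18288/((10 + (¼)*65) - 41192) = -18288/((10 + 65/4) - 41192) = -18288/(105/4 - 41192) = -18288/(-164663/4) = -18288*(-4/164663) = 73152/164663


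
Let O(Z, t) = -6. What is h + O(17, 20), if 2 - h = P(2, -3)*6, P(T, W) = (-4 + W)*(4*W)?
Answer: -508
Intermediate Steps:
P(T, W) = 4*W*(-4 + W)
h = -502 (h = 2 - 4*(-3)*(-4 - 3)*6 = 2 - 4*(-3)*(-7)*6 = 2 - 84*6 = 2 - 1*504 = 2 - 504 = -502)
h + O(17, 20) = -502 - 6 = -508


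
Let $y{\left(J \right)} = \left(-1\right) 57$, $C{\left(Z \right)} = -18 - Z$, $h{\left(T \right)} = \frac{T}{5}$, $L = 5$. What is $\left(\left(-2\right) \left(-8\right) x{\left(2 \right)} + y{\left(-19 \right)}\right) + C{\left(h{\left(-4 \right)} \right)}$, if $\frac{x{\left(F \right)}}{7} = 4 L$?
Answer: $\frac{10829}{5} \approx 2165.8$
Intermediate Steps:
$h{\left(T \right)} = \frac{T}{5}$ ($h{\left(T \right)} = T \frac{1}{5} = \frac{T}{5}$)
$x{\left(F \right)} = 140$ ($x{\left(F \right)} = 7 \cdot 4 \cdot 5 = 7 \cdot 20 = 140$)
$y{\left(J \right)} = -57$
$\left(\left(-2\right) \left(-8\right) x{\left(2 \right)} + y{\left(-19 \right)}\right) + C{\left(h{\left(-4 \right)} \right)} = \left(\left(-2\right) \left(-8\right) 140 - 57\right) - \left(18 + \frac{1}{5} \left(-4\right)\right) = \left(16 \cdot 140 - 57\right) - \frac{86}{5} = \left(2240 - 57\right) + \left(-18 + \frac{4}{5}\right) = 2183 - \frac{86}{5} = \frac{10829}{5}$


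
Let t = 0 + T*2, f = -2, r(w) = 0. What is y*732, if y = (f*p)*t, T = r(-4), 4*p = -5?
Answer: 0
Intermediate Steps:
p = -5/4 (p = (1/4)*(-5) = -5/4 ≈ -1.2500)
T = 0
t = 0 (t = 0 + 0*2 = 0 + 0 = 0)
y = 0 (y = -2*(-5/4)*0 = (5/2)*0 = 0)
y*732 = 0*732 = 0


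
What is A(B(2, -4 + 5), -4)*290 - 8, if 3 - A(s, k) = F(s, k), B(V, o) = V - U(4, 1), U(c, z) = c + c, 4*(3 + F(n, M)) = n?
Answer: 2167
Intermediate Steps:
F(n, M) = -3 + n/4
U(c, z) = 2*c
B(V, o) = -8 + V (B(V, o) = V - 2*4 = V - 1*8 = V - 8 = -8 + V)
A(s, k) = 6 - s/4 (A(s, k) = 3 - (-3 + s/4) = 3 + (3 - s/4) = 6 - s/4)
A(B(2, -4 + 5), -4)*290 - 8 = (6 - (-8 + 2)/4)*290 - 8 = (6 - ¼*(-6))*290 - 8 = (6 + 3/2)*290 - 8 = (15/2)*290 - 8 = 2175 - 8 = 2167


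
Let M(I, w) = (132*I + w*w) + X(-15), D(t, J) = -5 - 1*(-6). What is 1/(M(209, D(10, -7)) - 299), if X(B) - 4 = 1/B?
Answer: 15/409409 ≈ 3.6638e-5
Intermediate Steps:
X(B) = 4 + 1/B
D(t, J) = 1 (D(t, J) = -5 + 6 = 1)
M(I, w) = 59/15 + w**2 + 132*I (M(I, w) = (132*I + w*w) + (4 + 1/(-15)) = (132*I + w**2) + (4 - 1/15) = (w**2 + 132*I) + 59/15 = 59/15 + w**2 + 132*I)
1/(M(209, D(10, -7)) - 299) = 1/((59/15 + 1**2 + 132*209) - 299) = 1/((59/15 + 1 + 27588) - 299) = 1/(413894/15 - 299) = 1/(409409/15) = 15/409409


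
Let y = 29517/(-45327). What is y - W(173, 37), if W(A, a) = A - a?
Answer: -2064663/15109 ≈ -136.65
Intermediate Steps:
y = -9839/15109 (y = 29517*(-1/45327) = -9839/15109 ≈ -0.65120)
y - W(173, 37) = -9839/15109 - (173 - 1*37) = -9839/15109 - (173 - 37) = -9839/15109 - 1*136 = -9839/15109 - 136 = -2064663/15109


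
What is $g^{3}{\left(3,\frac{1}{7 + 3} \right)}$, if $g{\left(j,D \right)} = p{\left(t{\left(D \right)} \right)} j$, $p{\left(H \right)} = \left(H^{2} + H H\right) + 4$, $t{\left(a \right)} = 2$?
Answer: $46656$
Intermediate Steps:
$p{\left(H \right)} = 4 + 2 H^{2}$ ($p{\left(H \right)} = \left(H^{2} + H^{2}\right) + 4 = 2 H^{2} + 4 = 4 + 2 H^{2}$)
$g{\left(j,D \right)} = 12 j$ ($g{\left(j,D \right)} = \left(4 + 2 \cdot 2^{2}\right) j = \left(4 + 2 \cdot 4\right) j = \left(4 + 8\right) j = 12 j$)
$g^{3}{\left(3,\frac{1}{7 + 3} \right)} = \left(12 \cdot 3\right)^{3} = 36^{3} = 46656$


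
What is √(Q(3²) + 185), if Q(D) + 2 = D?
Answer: 8*√3 ≈ 13.856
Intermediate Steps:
Q(D) = -2 + D
√(Q(3²) + 185) = √((-2 + 3²) + 185) = √((-2 + 9) + 185) = √(7 + 185) = √192 = 8*√3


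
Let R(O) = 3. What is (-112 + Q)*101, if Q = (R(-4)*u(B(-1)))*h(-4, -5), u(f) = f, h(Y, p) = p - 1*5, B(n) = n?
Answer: -8282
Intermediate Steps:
h(Y, p) = -5 + p (h(Y, p) = p - 5 = -5 + p)
Q = 30 (Q = (3*(-1))*(-5 - 5) = -3*(-10) = 30)
(-112 + Q)*101 = (-112 + 30)*101 = -82*101 = -8282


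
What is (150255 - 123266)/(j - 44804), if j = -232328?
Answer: -26989/277132 ≈ -0.097387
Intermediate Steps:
(150255 - 123266)/(j - 44804) = (150255 - 123266)/(-232328 - 44804) = 26989/(-277132) = 26989*(-1/277132) = -26989/277132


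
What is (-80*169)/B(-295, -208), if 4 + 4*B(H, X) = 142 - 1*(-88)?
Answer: -27040/113 ≈ -239.29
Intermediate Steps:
B(H, X) = 113/2 (B(H, X) = -1 + (142 - 1*(-88))/4 = -1 + (142 + 88)/4 = -1 + (1/4)*230 = -1 + 115/2 = 113/2)
(-80*169)/B(-295, -208) = (-80*169)/(113/2) = -13520*2/113 = -27040/113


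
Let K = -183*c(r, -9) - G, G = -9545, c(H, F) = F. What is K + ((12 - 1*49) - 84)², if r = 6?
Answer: 25833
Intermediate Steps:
K = 11192 (K = -183*(-9) - 1*(-9545) = 1647 + 9545 = 11192)
K + ((12 - 1*49) - 84)² = 11192 + ((12 - 1*49) - 84)² = 11192 + ((12 - 49) - 84)² = 11192 + (-37 - 84)² = 11192 + (-121)² = 11192 + 14641 = 25833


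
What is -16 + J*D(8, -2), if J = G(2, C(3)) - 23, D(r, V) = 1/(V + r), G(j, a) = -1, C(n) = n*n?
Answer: -20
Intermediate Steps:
C(n) = n²
J = -24 (J = -1 - 23 = -24)
-16 + J*D(8, -2) = -16 - 24/(-2 + 8) = -16 - 24/6 = -16 - 24*⅙ = -16 - 4 = -20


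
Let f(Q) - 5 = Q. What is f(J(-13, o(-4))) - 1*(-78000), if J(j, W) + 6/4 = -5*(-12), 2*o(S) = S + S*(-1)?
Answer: 156127/2 ≈ 78064.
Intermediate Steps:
o(S) = 0 (o(S) = (S + S*(-1))/2 = (S - S)/2 = (½)*0 = 0)
J(j, W) = 117/2 (J(j, W) = -3/2 - 5*(-12) = -3/2 + 60 = 117/2)
f(Q) = 5 + Q
f(J(-13, o(-4))) - 1*(-78000) = (5 + 117/2) - 1*(-78000) = 127/2 + 78000 = 156127/2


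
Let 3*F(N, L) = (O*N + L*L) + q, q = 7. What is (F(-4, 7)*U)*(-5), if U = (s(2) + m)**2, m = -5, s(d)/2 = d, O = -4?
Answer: -120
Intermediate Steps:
s(d) = 2*d
F(N, L) = 7/3 - 4*N/3 + L**2/3 (F(N, L) = ((-4*N + L*L) + 7)/3 = ((-4*N + L**2) + 7)/3 = ((L**2 - 4*N) + 7)/3 = (7 + L**2 - 4*N)/3 = 7/3 - 4*N/3 + L**2/3)
U = 1 (U = (2*2 - 5)**2 = (4 - 5)**2 = (-1)**2 = 1)
(F(-4, 7)*U)*(-5) = ((7/3 - 4/3*(-4) + (1/3)*7**2)*1)*(-5) = ((7/3 + 16/3 + (1/3)*49)*1)*(-5) = ((7/3 + 16/3 + 49/3)*1)*(-5) = (24*1)*(-5) = 24*(-5) = -120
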